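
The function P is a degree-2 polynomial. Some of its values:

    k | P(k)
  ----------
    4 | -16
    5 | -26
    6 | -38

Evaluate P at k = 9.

-86

Write P(k) = ak² + bk + c; the 3 given values yield a linear system in the 3 coefficients.
Solving, P(k) = -k² - k + 4.
Then P(9) = -86.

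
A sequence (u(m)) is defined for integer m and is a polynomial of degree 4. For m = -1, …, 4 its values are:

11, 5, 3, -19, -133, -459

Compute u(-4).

Write u(m) = am^4 + bm³ + cm² + dm + e; the 6 given values yield a linear system in the 5 coefficients.
Solving, u(m) = -2m^4 + 4m² - 4m + 5.
Then u(-4) = -427.

-427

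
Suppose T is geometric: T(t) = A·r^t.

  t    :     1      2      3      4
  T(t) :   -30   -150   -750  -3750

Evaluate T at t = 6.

Consecutive ratio: -150/(-30) = 5, and -750/(-150) = 5, so r = 5.
Then A·5^1 = -30 gives A = -6, and T(t) = -6·5^t.
T(6) = -6·5^6 = -93750.

-93750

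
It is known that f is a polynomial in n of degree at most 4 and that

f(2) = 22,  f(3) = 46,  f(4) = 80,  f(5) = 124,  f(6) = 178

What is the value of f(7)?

First differences: 24, 34, 44, 54. Second differences: 10, 10, 10.
Level-2 differences are constant, so f has degree 2.
Extending the table by one column gives the next first difference 64, so f(7) = 178 + 64 = 242.

242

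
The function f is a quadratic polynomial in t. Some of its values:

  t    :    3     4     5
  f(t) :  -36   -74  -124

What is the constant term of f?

6

Write f(t) = at² + bt + c; the 3 given values yield a linear system in the 3 coefficients.
Solving, f(t) = -6t² + 4t + 6.
The constant term is f(0) = 6.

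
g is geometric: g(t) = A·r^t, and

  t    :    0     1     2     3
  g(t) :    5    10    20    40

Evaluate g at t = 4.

80

Consecutive ratio: 10/5 = 2, and 20/10 = 2, so r = 2.
Then A·2^0 = 5 gives A = 5, and g(t) = 5·2^t.
g(4) = 5·2^4 = 80.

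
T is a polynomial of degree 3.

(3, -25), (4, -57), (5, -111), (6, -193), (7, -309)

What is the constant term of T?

-1

First differences: -32, -54, -82, -116. Second differences: -22, -28, -34. Third differences: -6, -6.
Level-3 differences are constant, so T has degree 3.
Fitting a degree-3 polynomial gives T(k) = -k³ + k² - 2k - 1.
The constant term is T(0) = -1.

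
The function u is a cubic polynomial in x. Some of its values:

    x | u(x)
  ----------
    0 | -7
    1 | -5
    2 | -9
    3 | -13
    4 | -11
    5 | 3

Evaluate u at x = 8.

177

Write u(x) = ax³ + bx² + cx + d; the 6 given values yield a linear system in the 4 coefficients.
Solving, u(x) = x³ - 6x² + 7x - 7.
Then u(8) = 177.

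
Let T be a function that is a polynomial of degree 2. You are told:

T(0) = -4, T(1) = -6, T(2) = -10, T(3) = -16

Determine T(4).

-24

First differences: -2, -4, -6. Second differences: -2, -2.
Level-2 differences are constant, so T has degree 2.
Fitting a degree-2 polynomial gives T(m) = -m² - m - 4.
Then T(4) = -24.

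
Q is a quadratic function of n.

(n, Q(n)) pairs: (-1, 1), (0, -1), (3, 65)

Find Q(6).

239

Write Q(n) = an² + bn + c; the 3 given values yield a linear system in the 3 coefficients.
Solving, Q(n) = 6n² + 4n - 1.
Then Q(6) = 239.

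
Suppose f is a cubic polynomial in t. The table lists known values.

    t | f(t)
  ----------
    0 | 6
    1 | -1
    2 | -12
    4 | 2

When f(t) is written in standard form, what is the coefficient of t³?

Write f(t) = at³ + bt² + ct + d; the 4 given values yield a linear system in the 4 coefficients.
Solving, f(t) = 2t³ - 8t² - t + 6.
The coefficient of t³ is 2.

2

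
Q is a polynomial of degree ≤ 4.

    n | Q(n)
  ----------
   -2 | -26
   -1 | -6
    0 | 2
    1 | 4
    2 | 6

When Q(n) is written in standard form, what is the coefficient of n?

Write Q(n) = an^4 + bn³ + cn² + dn + e; the 5 given values yield a linear system in the 5 coefficients.
Solving, the leading coefficient vanishes, and Q(n) = n³ - 3n² + 4n + 2.
The coefficient of n is 4.

4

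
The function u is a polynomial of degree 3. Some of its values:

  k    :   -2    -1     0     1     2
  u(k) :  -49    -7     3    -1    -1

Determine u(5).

First differences: 42, 10, -4, 0. Second differences: -32, -14, 4. Third differences: 18, 18.
Level-3 differences are constant, so u has degree 3.
Fitting a degree-3 polynomial gives u(k) = 3k³ - 7k² + 3.
Then u(5) = 203.

203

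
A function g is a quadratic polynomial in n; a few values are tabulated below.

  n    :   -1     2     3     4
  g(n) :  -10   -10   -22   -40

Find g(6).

-94

Write g(n) = an² + bn + c; the 4 given values yield a linear system in the 3 coefficients.
Solving, g(n) = -3n² + 3n - 4.
Then g(6) = -94.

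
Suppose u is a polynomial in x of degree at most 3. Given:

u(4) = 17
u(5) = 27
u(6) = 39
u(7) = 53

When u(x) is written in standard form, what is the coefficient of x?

First differences: 10, 12, 14. Second differences: 2, 2.
Level-2 differences are constant, so u has degree 2.
Fitting a degree-2 polynomial gives u(x) = x² + x - 3.
The coefficient of x is 1.

1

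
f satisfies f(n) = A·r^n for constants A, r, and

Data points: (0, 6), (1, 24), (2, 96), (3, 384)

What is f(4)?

1536

Consecutive ratio: 24/6 = 4, and 96/24 = 4, so r = 4.
Then A·4^0 = 6 gives A = 6, and f(n) = 6·4^n.
f(4) = 6·4^4 = 1536.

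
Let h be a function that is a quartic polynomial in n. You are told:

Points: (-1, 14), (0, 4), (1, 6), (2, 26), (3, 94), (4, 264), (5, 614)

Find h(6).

First differences: -10, 2, 20, 68, 170, 350. Second differences: 12, 18, 48, 102, 180. Third differences: 6, 30, 54, 78. Fourth differences: 24, 24, 24.
Level-4 differences are constant, so h has degree 4.
Fitting a degree-4 polynomial gives h(n) = n^4 - n³ + 5n² - 3n + 4.
Then h(6) = 1246.

1246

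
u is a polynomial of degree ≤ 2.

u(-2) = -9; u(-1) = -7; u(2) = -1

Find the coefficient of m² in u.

Write u(m) = am² + bm + c; the 3 given values yield a linear system in the 3 coefficients.
Solving, the leading coefficient vanishes, and u(m) = 2m - 5.
The coefficient of m² is 0.

0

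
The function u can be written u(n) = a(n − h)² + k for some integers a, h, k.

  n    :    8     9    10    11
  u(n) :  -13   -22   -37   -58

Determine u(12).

-85

First differences -9, -15, -21; second difference -6 = 2a, so a = -3.
Expanding, the n-coefficient is −2ah = 6h; matching it to the data gives h = 7, and then k = -10.
So u(n) = -3(n − 7)² − 10.
u(12) = -3·5² − 10 = -85.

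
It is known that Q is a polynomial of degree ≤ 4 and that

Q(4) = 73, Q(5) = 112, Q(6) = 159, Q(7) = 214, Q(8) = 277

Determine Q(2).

19

Write Q(m) = am^4 + bm³ + cm² + dm + e; the 5 given values yield a linear system in the 5 coefficients.
Solving, the top 2 coefficients vanish, and Q(m) = 4m² + 3m - 3.
Then Q(2) = 19.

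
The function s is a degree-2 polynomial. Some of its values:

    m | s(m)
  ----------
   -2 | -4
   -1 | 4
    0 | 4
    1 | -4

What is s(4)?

Write s(m) = am² + bm + c; the 4 given values yield a linear system in the 3 coefficients.
Solving, s(m) = -4m² - 4m + 4.
Then s(4) = -76.

-76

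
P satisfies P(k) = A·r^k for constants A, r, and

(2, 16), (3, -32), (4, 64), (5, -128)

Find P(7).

-512

Consecutive ratio: -32/16 = -2, and 64/(-32) = -2, so r = -2.
Then A·(-2)^2 = 16 gives A = 4, and P(k) = 4·(-2)^k.
P(7) = 4·(-2)^7 = -512.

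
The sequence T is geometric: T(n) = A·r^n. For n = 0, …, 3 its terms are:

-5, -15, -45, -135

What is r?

3

Consecutive ratio: -15/(-5) = 3, and -45/(-15) = 3, so r = 3.
Then A·3^0 = -5 gives A = -5, and T(n) = -5·3^n.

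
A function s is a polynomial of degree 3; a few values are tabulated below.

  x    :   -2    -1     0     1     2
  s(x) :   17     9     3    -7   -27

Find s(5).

First differences: -8, -6, -10, -20. Second differences: 2, -4, -10. Third differences: -6, -6.
Level-3 differences are constant, so s has degree 3.
Fitting a degree-3 polynomial gives s(x) = -x³ - 2x² - 7x + 3.
Then s(5) = -207.

-207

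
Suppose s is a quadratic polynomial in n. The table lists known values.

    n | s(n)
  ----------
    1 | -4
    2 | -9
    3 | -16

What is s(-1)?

Write s(n) = an² + bn + c; the 3 given values yield a linear system in the 3 coefficients.
Solving, s(n) = -n² - 2n - 1.
Then s(-1) = 0.

0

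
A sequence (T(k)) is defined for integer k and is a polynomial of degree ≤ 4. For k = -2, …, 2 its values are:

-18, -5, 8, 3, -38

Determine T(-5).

First differences: 13, 13, -5, -41. Second differences: 0, -18, -36. Third differences: -18, -18.
Level-3 differences are constant, so T has degree 3.
Fitting a degree-3 polynomial gives T(k) = -3k³ - 9k² + 7k + 8.
Then T(-5) = 123.

123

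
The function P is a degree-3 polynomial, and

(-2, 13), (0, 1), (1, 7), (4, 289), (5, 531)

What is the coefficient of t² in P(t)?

Write P(t) = at³ + bt² + ct + d; the 5 given values yield a linear system in the 4 coefficients.
Solving, P(t) = 3t³ + 7t² - 4t + 1.
The coefficient of t² is 7.

7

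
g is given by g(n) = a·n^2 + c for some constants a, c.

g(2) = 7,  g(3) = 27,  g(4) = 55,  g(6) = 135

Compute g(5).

91

From g(2) = 7 and g(3) = 27: 4a + c = 7 and 9a + c = 27.
Subtracting: 5a = 20, so a = 4; then c = 7 − 4·4 = -9.
So g(n) = 4n² − 9, and g(5) = 91.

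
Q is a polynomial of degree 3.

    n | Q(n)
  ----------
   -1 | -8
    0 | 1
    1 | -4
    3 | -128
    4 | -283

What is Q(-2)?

Write Q(n) = an³ + bn² + cn + d; the 5 given values yield a linear system in the 4 coefficients.
Solving, Q(n) = -3n³ - 7n² + 5n + 1.
Then Q(-2) = -13.

-13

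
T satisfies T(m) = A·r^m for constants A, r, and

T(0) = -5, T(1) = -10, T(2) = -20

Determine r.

2

Consecutive ratio: -10/(-5) = 2, and -20/(-10) = 2, so r = 2.
Then A·2^0 = -5 gives A = -5, and T(m) = -5·2^m.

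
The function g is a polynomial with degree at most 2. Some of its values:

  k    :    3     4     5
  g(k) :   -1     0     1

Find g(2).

-2

Write g(k) = ak² + bk + c; the 3 given values yield a linear system in the 3 coefficients.
Solving, the leading coefficient vanishes, and g(k) = k - 4.
Then g(2) = -2.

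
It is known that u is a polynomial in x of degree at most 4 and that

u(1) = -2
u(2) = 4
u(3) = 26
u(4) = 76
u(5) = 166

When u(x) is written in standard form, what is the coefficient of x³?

First differences: 6, 22, 50, 90. Second differences: 16, 28, 40. Third differences: 12, 12.
Level-3 differences are constant, so u has degree 3.
Fitting a degree-3 polynomial gives u(x) = 2x³ - 4x² + 4x - 4.
The coefficient of x³ is 2.

2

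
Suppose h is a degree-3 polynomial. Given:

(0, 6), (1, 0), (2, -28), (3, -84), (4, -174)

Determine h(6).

-480

First differences: -6, -28, -56, -90. Second differences: -22, -28, -34. Third differences: -6, -6.
Level-3 differences are constant, so h has degree 3.
Fitting a degree-3 polynomial gives h(n) = -n³ - 8n² + 3n + 6.
Then h(6) = -480.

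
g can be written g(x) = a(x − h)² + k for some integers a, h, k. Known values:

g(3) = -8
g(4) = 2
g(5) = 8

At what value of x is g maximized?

First differences 10, 6; second difference -4 = 2a, so a = -2.
Expanding, the x-coefficient is −2ah = 4h; matching it to the data gives h = 6, and then k = 10.
So g(x) = -2(x − 6)² + 10.
Hence h = 6.

6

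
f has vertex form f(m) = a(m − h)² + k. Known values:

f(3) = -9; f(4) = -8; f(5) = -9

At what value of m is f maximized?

First differences 1, -1; second difference -2 = 2a, so a = -1.
Expanding, the m-coefficient is −2ah = 2h; matching it to the data gives h = 4, and then k = -8.
So f(m) = -1(m − 4)² − 8.
Hence h = 4.

4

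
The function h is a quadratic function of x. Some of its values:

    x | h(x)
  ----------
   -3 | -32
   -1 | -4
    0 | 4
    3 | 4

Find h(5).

Write h(x) = ax² + bx + c; the 4 given values yield a linear system in the 3 coefficients.
Solving, h(x) = -2x² + 6x + 4.
Then h(5) = -16.

-16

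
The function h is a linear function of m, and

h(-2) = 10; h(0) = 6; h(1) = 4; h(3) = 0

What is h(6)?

Write h(m) = am + b; the 4 given values yield a linear system in the 2 coefficients.
Solving, h(m) = -2m + 6.
Then h(6) = -6.

-6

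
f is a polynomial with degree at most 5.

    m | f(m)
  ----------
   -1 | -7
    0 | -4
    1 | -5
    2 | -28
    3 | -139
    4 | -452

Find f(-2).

Write f(m) = am^5 + bm^4 + cm³ + dm² + em + p; the 6 given values yield a linear system in the 6 coefficients.
Solving, the leading coefficient vanishes, and f(m) = -2m^4 + m³ - 4.
Then f(-2) = -44.

-44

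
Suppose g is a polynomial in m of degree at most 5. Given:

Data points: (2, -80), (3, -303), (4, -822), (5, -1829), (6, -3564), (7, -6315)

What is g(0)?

Write g(m) = am^5 + bm^4 + cm³ + dm² + em + p; the 6 given values yield a linear system in the 6 coefficients.
Solving, the leading coefficient vanishes, and g(m) = -2m^4 - 4m³ - 2m² - 7m + 6.
Then g(0) = 6.

6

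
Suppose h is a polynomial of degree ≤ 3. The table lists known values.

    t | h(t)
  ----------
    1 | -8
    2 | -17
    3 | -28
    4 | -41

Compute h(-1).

First differences: -9, -11, -13. Second differences: -2, -2.
Level-2 differences are constant, so h has degree 2.
Fitting a degree-2 polynomial gives h(t) = -t² - 6t - 1.
Then h(-1) = 4.

4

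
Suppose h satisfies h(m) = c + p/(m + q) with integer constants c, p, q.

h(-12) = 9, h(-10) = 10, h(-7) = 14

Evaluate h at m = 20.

(h(m) − c)(m + q) = p for each data point; the three points give a linear system in c and q, then p follows.
Solving: c = 6, q = 4, p = -24, so h(m) = 6 − 24/(m + 4).
Then h(20) = 6 − 24/24 = 5.

5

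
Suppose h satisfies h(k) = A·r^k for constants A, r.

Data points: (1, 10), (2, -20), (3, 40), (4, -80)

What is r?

Consecutive ratio: -20/10 = -2, and 40/(-20) = -2, so r = -2.
Then A·(-2)^1 = 10 gives A = -5, and h(k) = -5·(-2)^k.

-2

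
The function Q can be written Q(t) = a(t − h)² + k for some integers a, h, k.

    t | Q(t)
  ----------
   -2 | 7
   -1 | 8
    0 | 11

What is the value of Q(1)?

First differences 1, 3; second difference 2 = 2a, so a = 1.
Expanding, the t-coefficient is −2ah = -2h; matching it to the data gives h = -2, and then k = 7.
So Q(t) = 1(t + 2)² + 7.
Q(1) = 1·3² + 7 = 16.

16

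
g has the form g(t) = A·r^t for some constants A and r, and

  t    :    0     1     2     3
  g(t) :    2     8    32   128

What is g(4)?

Consecutive ratio: 8/2 = 4, and 32/8 = 4, so r = 4.
Then A·4^0 = 2 gives A = 2, and g(t) = 2·4^t.
g(4) = 2·4^4 = 512.

512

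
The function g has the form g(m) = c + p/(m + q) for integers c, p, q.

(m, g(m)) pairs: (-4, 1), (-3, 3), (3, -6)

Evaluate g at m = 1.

-9

(g(m) − c)(m + q) = p for each data point; the three points give a linear system in c and q, then p follows.
Solving: c = -3, q = 1, p = -12, so g(m) = -3 − 12/(m + 1).
Then g(1) = -3 − 12/2 = -9.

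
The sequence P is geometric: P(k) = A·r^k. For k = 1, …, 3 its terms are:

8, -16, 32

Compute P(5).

128

Consecutive ratio: -16/8 = -2, and 32/(-16) = -2, so r = -2.
Then A·(-2)^1 = 8 gives A = -4, and P(k) = -4·(-2)^k.
P(5) = -4·(-2)^5 = 128.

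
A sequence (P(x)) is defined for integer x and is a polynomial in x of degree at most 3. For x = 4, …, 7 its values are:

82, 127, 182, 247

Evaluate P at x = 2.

22

First differences: 45, 55, 65. Second differences: 10, 10.
Level-2 differences are constant, so P has degree 2.
Fitting a degree-2 polynomial gives P(x) = 5x² + 2.
Then P(2) = 22.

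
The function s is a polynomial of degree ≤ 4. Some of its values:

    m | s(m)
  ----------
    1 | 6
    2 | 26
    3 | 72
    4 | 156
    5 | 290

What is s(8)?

First differences: 20, 46, 84, 134. Second differences: 26, 38, 50. Third differences: 12, 12.
Level-3 differences are constant, so s has degree 3.
Fitting a degree-3 polynomial gives s(m) = 2m³ + m² + 3m.
Then s(8) = 1112.

1112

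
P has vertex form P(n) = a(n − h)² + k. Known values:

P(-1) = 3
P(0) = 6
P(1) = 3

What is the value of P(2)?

First differences 3, -3; second difference -6 = 2a, so a = -3.
Expanding, the n-coefficient is −2ah = 6h; matching it to the data gives h = 0, and then k = 6.
So P(n) = -3(n + 0)² + 6.
P(2) = -3·2² + 6 = -6.

-6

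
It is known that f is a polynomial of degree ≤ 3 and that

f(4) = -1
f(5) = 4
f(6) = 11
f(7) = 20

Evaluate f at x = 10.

First differences: 5, 7, 9. Second differences: 2, 2.
Level-2 differences are constant, so f has degree 2.
Fitting a degree-2 polynomial gives f(x) = x² - 4x - 1.
Then f(10) = 59.

59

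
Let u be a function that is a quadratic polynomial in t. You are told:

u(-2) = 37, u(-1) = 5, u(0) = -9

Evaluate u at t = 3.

Write u(t) = at² + bt + c; the 3 given values yield a linear system in the 3 coefficients.
Solving, u(t) = 9t² - 5t - 9.
Then u(3) = 57.

57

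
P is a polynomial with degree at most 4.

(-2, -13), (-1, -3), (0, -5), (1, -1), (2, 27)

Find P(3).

Write P(k) = ak^4 + bk³ + ck² + dk + e; the 5 given values yield a linear system in the 5 coefficients.
Solving, the leading coefficient vanishes, and P(k) = 3k³ + 3k² - 2k - 5.
Then P(3) = 97.

97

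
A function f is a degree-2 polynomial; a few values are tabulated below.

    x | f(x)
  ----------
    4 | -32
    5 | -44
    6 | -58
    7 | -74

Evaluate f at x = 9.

-112

Write f(x) = ax² + bx + c; the 4 given values yield a linear system in the 3 coefficients.
Solving, f(x) = -x² - 3x - 4.
Then f(9) = -112.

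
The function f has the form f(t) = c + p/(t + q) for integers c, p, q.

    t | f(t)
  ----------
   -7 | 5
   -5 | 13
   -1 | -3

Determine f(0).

-2

(f(t) − c)(t + q) = p for each data point; the three points give a linear system in c and q, then p follows.
Solving: c = 1, q = 4, p = -12, so f(t) = 1 − 12/(t + 4).
Then f(0) = 1 − 12/4 = -2.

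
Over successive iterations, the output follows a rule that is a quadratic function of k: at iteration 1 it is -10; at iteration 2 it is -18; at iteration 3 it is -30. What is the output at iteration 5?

Write the value at k as u(k).
Write u(k) = ak² + bk + c; the 3 given values yield a linear system in the 3 coefficients.
Solving, u(k) = -2k² - 2k - 6.
Then u(5) = -66.

-66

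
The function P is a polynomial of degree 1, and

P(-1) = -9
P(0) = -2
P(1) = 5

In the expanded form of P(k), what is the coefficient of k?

Write P(k) = ak + b; the 3 given values yield a linear system in the 2 coefficients.
Solving, P(k) = 7k - 2.
The coefficient of k is 7.

7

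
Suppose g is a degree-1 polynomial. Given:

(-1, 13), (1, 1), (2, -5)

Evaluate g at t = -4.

Write g(t) = at + b; the 3 given values yield a linear system in the 2 coefficients.
Solving, g(t) = -6t + 7.
Then g(-4) = 31.

31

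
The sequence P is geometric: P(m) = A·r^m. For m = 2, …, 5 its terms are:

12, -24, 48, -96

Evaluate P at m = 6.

192

Consecutive ratio: -24/12 = -2, and 48/(-24) = -2, so r = -2.
Then A·(-2)^2 = 12 gives A = 3, and P(m) = 3·(-2)^m.
P(6) = 3·(-2)^6 = 192.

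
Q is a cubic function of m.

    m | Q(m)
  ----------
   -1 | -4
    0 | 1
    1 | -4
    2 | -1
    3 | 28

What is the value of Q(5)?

236

First differences: 5, -5, 3, 29. Second differences: -10, 8, 26. Third differences: 18, 18.
Level-3 differences are constant, so Q has degree 3.
Fitting a degree-3 polynomial gives Q(m) = 3m³ - 5m² - 3m + 1.
Then Q(5) = 236.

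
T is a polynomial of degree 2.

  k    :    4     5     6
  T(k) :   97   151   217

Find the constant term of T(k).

Write T(k) = ak² + bk + c; the 3 given values yield a linear system in the 3 coefficients.
Solving, T(k) = 6k² + 1.
The constant term is T(0) = 1.

1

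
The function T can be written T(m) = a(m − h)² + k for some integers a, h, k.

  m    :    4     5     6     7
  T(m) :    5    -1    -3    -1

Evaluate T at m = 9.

15

First differences -6, -2, 2; second difference 4 = 2a, so a = 2.
Expanding, the m-coefficient is −2ah = -4h; matching it to the data gives h = 6, and then k = -3.
So T(m) = 2(m − 6)² − 3.
T(9) = 2·3² − 3 = 15.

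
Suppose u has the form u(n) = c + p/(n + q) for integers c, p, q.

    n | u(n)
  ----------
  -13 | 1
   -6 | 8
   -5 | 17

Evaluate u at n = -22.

(u(n) − c)(n + q) = p for each data point; the three points give a linear system in c and q, then p follows.
Solving: c = -1, q = 4, p = -18, so u(n) = -1 − 18/(n + 4).
Then u(-22) = -1 − 18/(-18) = 0.

0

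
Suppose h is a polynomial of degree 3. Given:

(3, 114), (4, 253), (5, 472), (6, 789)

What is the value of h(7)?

Write h(x) = ax³ + bx² + cx + d; the 4 given values yield a linear system in the 4 coefficients.
Solving, h(x) = 3x³ + 4x² - 3.
Then h(7) = 1222.

1222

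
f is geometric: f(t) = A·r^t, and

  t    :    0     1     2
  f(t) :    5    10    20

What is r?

Consecutive ratio: 10/5 = 2, and 20/10 = 2, so r = 2.
Then A·2^0 = 5 gives A = 5, and f(t) = 5·2^t.

2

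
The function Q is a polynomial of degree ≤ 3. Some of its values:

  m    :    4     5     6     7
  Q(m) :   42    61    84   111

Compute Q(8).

Write Q(m) = am³ + bm² + cm + d; the 4 given values yield a linear system in the 4 coefficients.
Solving, the leading coefficient vanishes, and Q(m) = 2m² + m + 6.
Then Q(8) = 142.

142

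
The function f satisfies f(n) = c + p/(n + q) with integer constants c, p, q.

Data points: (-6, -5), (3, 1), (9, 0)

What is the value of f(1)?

(f(n) − c)(n + q) = p for each data point; the three points give a linear system in c and q, then p follows.
Solving: c = -1, q = 3, p = 12, so f(n) = -1 + 12/(n + 3).
Then f(1) = -1 + 12/4 = 2.

2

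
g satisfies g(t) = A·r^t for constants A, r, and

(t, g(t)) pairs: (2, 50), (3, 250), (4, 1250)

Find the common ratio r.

5

Consecutive ratio: 250/50 = 5, and 1250/250 = 5, so r = 5.
Then A·5^2 = 50 gives A = 2, and g(t) = 2·5^t.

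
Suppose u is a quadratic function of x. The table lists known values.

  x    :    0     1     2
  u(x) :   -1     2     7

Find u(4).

Write u(x) = ax² + bx + c; the 3 given values yield a linear system in the 3 coefficients.
Solving, u(x) = x² + 2x - 1.
Then u(4) = 23.

23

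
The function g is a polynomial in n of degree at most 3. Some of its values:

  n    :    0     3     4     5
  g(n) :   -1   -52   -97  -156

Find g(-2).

-37

Write g(n) = an³ + bn² + cn + d; the 4 given values yield a linear system in the 4 coefficients.
Solving, the leading coefficient vanishes, and g(n) = -7n² + 4n - 1.
Then g(-2) = -37.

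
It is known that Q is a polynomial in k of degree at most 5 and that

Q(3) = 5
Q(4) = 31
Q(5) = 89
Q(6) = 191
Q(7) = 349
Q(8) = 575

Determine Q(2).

First differences: 26, 58, 102, 158, 226. Second differences: 32, 44, 56, 68. Third differences: 12, 12, 12.
Level-3 differences are constant, so Q has degree 3.
Fitting a degree-3 polynomial gives Q(k) = 2k³ - 8k² + 8k - 1.
Then Q(2) = -1.

-1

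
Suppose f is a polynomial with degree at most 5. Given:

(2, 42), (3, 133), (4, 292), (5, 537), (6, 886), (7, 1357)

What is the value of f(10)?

First differences: 91, 159, 245, 349, 471. Second differences: 68, 86, 104, 122. Third differences: 18, 18, 18.
Level-3 differences are constant, so f has degree 3.
Fitting a degree-3 polynomial gives f(t) = 3t³ + 7t² - t - 8.
Then f(10) = 3682.

3682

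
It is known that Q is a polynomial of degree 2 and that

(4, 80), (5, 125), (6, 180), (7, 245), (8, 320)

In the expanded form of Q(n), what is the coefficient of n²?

Write Q(n) = an² + bn + c; the 5 given values yield a linear system in the 3 coefficients.
Solving, Q(n) = 5n².
The coefficient of n² is 5.

5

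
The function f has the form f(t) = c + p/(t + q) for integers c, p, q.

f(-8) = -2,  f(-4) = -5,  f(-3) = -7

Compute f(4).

(f(t) − c)(t + q) = p for each data point; the three points give a linear system in c and q, then p follows.
Solving: c = 1, q = 0, p = 24, so f(t) = 1 + 24/(t + 0).
Then f(4) = 1 + 24/4 = 7.

7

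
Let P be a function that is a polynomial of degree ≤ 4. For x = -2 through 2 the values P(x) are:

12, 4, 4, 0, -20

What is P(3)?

-68

First differences: -8, 0, -4, -20. Second differences: 8, -4, -16. Third differences: -12, -12.
Level-3 differences are constant, so P has degree 3.
Fitting a degree-3 polynomial gives P(x) = -2x³ - 2x² + 4.
Then P(3) = -68.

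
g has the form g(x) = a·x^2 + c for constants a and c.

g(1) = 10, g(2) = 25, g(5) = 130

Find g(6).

185

From g(1) = 10 and g(2) = 25: 1a + c = 10 and 4a + c = 25.
Subtracting: 3a = 15, so a = 5; then c = 10 − 5·1 = 5.
So g(x) = 5x² + 5, and g(6) = 185.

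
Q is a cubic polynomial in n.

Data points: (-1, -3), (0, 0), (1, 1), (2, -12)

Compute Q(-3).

Write Q(n) = an³ + bn² + cn + d; the 4 given values yield a linear system in the 4 coefficients.
Solving, Q(n) = -2n³ - n² + 4n.
Then Q(-3) = 33.

33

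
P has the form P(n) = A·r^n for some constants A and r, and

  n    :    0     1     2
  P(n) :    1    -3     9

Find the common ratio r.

Consecutive ratio: -3/1 = -3, and 9/(-3) = -3, so r = -3.
Then A·(-3)^0 = 1 gives A = 1, and P(n) = 1·(-3)^n.

-3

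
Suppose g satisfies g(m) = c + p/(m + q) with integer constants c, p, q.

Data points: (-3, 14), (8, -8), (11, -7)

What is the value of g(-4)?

8

(g(m) − c)(m + q) = p for each data point; the three points give a linear system in c and q, then p follows.
Solving: c = -4, q = 1, p = -36, so g(m) = -4 − 36/(m + 1).
Then g(-4) = -4 − 36/(-3) = 8.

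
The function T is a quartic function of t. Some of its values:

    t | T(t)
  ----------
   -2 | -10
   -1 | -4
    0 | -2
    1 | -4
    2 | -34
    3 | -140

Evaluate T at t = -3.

First differences: 6, 2, -2, -30, -106. Second differences: -4, -4, -28, -76. Third differences: 0, -24, -48. Fourth differences: -24, -24.
Level-4 differences are constant, so T has degree 4.
Fitting a degree-4 polynomial gives T(t) = -t^4 - 2t³ - t² + 2t - 2.
Then T(-3) = -44.

-44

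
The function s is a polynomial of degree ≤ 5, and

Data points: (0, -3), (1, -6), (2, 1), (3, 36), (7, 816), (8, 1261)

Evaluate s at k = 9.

Write s(k) = ak^5 + bk^4 + ck³ + dk² + ek + p; the 6 given values yield a linear system in the 6 coefficients.
Solving, the top 2 coefficients vanish, and s(k) = 3k³ - 4k² - 2k - 3.
Then s(9) = 1842.

1842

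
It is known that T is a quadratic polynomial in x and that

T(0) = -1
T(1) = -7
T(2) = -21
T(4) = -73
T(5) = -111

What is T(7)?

Write T(x) = ax² + bx + c; the 5 given values yield a linear system in the 3 coefficients.
Solving, T(x) = -4x² - 2x - 1.
Then T(7) = -211.

-211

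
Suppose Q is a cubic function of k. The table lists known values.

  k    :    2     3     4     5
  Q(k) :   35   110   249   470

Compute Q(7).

1230

Write Q(k) = ak³ + bk² + ck + d; the 4 given values yield a linear system in the 4 coefficients.
Solving, Q(k) = 3k³ + 5k² - 7k + 5.
Then Q(7) = 1230.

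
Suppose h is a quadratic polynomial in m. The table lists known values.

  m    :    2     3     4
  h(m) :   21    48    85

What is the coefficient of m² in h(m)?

5

Write h(m) = am² + bm + c; the 3 given values yield a linear system in the 3 coefficients.
Solving, h(m) = 5m² + 2m - 3.
The coefficient of m² is 5.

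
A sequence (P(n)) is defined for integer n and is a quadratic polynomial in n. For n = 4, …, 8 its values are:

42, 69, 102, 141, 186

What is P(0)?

First differences: 27, 33, 39, 45. Second differences: 6, 6, 6.
Level-2 differences are constant, so P has degree 2.
Fitting a degree-2 polynomial gives P(n) = 3n² - 6.
The constant term is P(0) = -6.

-6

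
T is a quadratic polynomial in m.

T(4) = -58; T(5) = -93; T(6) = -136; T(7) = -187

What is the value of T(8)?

First differences: -35, -43, -51. Second differences: -8, -8.
Level-2 differences are constant, so T has degree 2.
Fitting a degree-2 polynomial gives T(m) = -4m² + m + 2.
Then T(8) = -246.

-246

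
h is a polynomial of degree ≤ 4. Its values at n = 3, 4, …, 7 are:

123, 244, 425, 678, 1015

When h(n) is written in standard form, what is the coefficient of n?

First differences: 121, 181, 253, 337. Second differences: 60, 72, 84. Third differences: 12, 12.
Level-3 differences are constant, so h has degree 3.
Fitting a degree-3 polynomial gives h(n) = 2n³ + 6n² + 5n.
The coefficient of n is 5.

5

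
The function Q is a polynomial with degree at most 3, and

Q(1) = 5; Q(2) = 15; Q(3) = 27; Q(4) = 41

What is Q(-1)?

Write Q(m) = am³ + bm² + cm + d; the 4 given values yield a linear system in the 4 coefficients.
Solving, the leading coefficient vanishes, and Q(m) = m² + 7m - 3.
Then Q(-1) = -9.

-9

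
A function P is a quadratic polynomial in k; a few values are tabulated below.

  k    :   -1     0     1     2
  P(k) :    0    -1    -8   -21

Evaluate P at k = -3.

-16

First differences: -1, -7, -13. Second differences: -6, -6.
Level-2 differences are constant, so P has degree 2.
Fitting a degree-2 polynomial gives P(k) = -3k² - 4k - 1.
Then P(-3) = -16.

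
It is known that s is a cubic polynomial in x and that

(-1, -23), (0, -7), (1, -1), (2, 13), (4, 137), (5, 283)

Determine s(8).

1273

Write s(x) = ax³ + bx² + cx + d; the 6 given values yield a linear system in the 4 coefficients.
Solving, s(x) = 3x³ - 5x² + 8x - 7.
Then s(8) = 1273.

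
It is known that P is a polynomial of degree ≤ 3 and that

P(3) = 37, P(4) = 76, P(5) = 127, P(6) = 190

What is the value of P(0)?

First differences: 39, 51, 63. Second differences: 12, 12.
Level-2 differences are constant, so P has degree 2.
Fitting a degree-2 polynomial gives P(k) = 6k² - 3k - 8.
Then P(0) = -8.

-8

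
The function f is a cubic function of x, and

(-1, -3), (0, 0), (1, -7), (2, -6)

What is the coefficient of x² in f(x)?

Write f(x) = ax³ + bx² + cx + d; the 4 given values yield a linear system in the 4 coefficients.
Solving, f(x) = 3x³ - 5x² - 5x.
The coefficient of x² is -5.

-5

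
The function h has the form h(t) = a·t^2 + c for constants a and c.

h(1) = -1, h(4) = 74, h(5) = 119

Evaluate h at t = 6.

From h(1) = -1 and h(4) = 74: 1a + c = -1 and 16a + c = 74.
Subtracting: 15a = 75, so a = 5; then c = -1 − 5·1 = -6.
So h(t) = 5t² − 6, and h(6) = 174.

174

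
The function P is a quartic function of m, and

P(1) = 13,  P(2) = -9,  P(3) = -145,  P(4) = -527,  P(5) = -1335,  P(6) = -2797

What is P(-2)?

First differences: -22, -136, -382, -808, -1462. Second differences: -114, -246, -426, -654. Third differences: -132, -180, -228. Fourth differences: -48, -48.
Level-4 differences are constant, so P has degree 4.
Fitting a degree-4 polynomial gives P(m) = -2m^4 - 2m³ + 5m² + 7m + 5.
Then P(-2) = -5.

-5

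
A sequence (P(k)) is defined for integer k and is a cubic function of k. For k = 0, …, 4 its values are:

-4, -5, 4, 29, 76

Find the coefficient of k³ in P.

1

First differences: -1, 9, 25, 47. Second differences: 10, 16, 22. Third differences: 6, 6.
Level-3 differences are constant, so P has degree 3.
Fitting a degree-3 polynomial gives P(k) = k³ + 2k² - 4k - 4.
The coefficient of k³ is 1.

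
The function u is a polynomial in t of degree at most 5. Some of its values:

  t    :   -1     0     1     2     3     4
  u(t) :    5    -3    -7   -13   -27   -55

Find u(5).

Write u(t) = at^5 + bt^4 + ct³ + dt² + et + p; the 6 given values yield a linear system in the 6 coefficients.
Solving, the top 2 coefficients vanish, and u(t) = -t³ + 2t² - 5t - 3.
Then u(5) = -103.

-103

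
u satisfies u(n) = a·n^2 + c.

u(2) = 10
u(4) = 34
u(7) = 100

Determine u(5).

From u(2) = 10 and u(4) = 34: 4a + c = 10 and 16a + c = 34.
Subtracting: 12a = 24, so a = 2; then c = 10 − 2·4 = 2.
So u(n) = 2n² + 2, and u(5) = 52.

52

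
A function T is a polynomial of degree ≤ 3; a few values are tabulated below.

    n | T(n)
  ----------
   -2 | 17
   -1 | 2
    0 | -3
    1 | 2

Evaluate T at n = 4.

77

First differences: -15, -5, 5. Second differences: 10, 10.
Level-2 differences are constant, so T has degree 2.
Fitting a degree-2 polynomial gives T(n) = 5n² - 3.
Then T(4) = 77.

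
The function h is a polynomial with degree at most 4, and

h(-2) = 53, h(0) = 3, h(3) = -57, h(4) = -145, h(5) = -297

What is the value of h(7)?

-865

Write h(n) = an^4 + bn³ + cn² + dn + e; the 5 given values yield a linear system in the 5 coefficients.
Solving, the leading coefficient vanishes, and h(n) = -3n³ + 4n² - 5n + 3.
Then h(7) = -865.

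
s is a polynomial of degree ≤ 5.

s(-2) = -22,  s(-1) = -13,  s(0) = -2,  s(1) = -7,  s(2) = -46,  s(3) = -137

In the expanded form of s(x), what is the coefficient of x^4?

0

First differences: 9, 11, -5, -39, -91. Second differences: 2, -16, -34, -52. Third differences: -18, -18, -18.
Level-3 differences are constant, so s has degree 3.
Fitting a degree-3 polynomial gives s(x) = -3x³ - 8x² + 6x - 2.
The coefficient of x^4 is 0.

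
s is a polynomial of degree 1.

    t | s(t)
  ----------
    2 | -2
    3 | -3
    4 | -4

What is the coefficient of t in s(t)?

Write s(t) = at + b; the 3 given values yield a linear system in the 2 coefficients.
Solving, s(t) = -t.
The coefficient of t is -1.

-1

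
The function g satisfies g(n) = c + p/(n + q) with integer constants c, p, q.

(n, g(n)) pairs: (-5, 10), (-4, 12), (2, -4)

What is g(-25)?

5

(g(n) − c)(n + q) = p for each data point; the three points give a linear system in c and q, then p follows.
Solving: c = 4, q = 1, p = -24, so g(n) = 4 − 24/(n + 1).
Then g(-25) = 4 − 24/(-24) = 5.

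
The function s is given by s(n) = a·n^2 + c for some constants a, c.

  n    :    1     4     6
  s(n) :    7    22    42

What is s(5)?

From s(1) = 7 and s(4) = 22: 1a + c = 7 and 16a + c = 22.
Subtracting: 15a = 15, so a = 1; then c = 7 − 1·1 = 6.
So s(n) = 1n² + 6, and s(5) = 31.

31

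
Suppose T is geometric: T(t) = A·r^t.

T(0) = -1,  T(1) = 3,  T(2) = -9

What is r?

Consecutive ratio: 3/(-1) = -3, and -9/3 = -3, so r = -3.
Then A·(-3)^0 = -1 gives A = -1, and T(t) = -1·(-3)^t.

-3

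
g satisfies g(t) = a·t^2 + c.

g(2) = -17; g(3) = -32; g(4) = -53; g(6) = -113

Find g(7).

From g(2) = -17 and g(3) = -32: 4a + c = -17 and 9a + c = -32.
Subtracting: 5a = -15, so a = -3; then c = -17 − (-3)·4 = -5.
So g(t) = -3t² − 5, and g(7) = -152.

-152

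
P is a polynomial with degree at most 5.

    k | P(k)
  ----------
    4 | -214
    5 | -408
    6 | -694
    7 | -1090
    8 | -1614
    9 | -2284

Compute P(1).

Write P(k) = ak^5 + bk^4 + ck³ + dk² + ek + p; the 6 given values yield a linear system in the 6 coefficients.
Solving, the top 2 coefficients vanish, and P(k) = -3k³ - k² - 2k + 2.
Then P(1) = -4.

-4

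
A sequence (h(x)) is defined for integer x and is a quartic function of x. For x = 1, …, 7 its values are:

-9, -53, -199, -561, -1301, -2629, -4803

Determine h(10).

First differences: -44, -146, -362, -740, -1328, -2174. Second differences: -102, -216, -378, -588, -846. Third differences: -114, -162, -210, -258. Fourth differences: -48, -48, -48.
Level-4 differences are constant, so h has degree 4.
Fitting a degree-4 polynomial gives h(x) = -2x^4 + x³ - 7x² - 1.
Then h(10) = -19701.

-19701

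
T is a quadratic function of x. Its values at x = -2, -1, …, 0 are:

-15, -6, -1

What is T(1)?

0

Write T(x) = ax² + bx + c; the 3 given values yield a linear system in the 3 coefficients.
Solving, T(x) = -2x² + 3x - 1.
Then T(1) = 0.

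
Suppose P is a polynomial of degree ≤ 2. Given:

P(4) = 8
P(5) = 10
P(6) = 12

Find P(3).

6

Write P(x) = ax² + bx + c; the 3 given values yield a linear system in the 3 coefficients.
Solving, the leading coefficient vanishes, and P(x) = 2x.
Then P(3) = 6.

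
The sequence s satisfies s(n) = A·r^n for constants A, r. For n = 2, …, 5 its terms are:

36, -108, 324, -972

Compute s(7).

Consecutive ratio: -108/36 = -3, and 324/(-108) = -3, so r = -3.
Then A·(-3)^2 = 36 gives A = 4, and s(n) = 4·(-3)^n.
s(7) = 4·(-3)^7 = -8748.

-8748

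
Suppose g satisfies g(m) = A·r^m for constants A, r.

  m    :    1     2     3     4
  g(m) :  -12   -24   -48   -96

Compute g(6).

-384

Consecutive ratio: -24/(-12) = 2, and -48/(-24) = 2, so r = 2.
Then A·2^1 = -12 gives A = -6, and g(m) = -6·2^m.
g(6) = -6·2^6 = -384.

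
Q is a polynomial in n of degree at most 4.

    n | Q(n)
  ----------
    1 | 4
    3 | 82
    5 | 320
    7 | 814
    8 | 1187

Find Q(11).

2954

Write Q(n) = an^4 + bn³ + cn² + dn + e; the 5 given values yield a linear system in the 5 coefficients.
Solving, the leading coefficient vanishes, and Q(n) = 2n³ + 2n² + 5n - 5.
Then Q(11) = 2954.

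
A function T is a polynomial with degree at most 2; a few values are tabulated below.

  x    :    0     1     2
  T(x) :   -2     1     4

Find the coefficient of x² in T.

First differences: 3, 3.
Level-1 differences are constant, so T has degree 1.
Fitting a degree-1 polynomial gives T(x) = 3x - 2.
The coefficient of x² is 0.

0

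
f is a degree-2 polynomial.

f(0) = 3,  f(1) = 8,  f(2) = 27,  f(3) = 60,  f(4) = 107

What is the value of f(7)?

First differences: 5, 19, 33, 47. Second differences: 14, 14, 14.
Level-2 differences are constant, so f has degree 2.
Fitting a degree-2 polynomial gives f(t) = 7t² - 2t + 3.
Then f(7) = 332.

332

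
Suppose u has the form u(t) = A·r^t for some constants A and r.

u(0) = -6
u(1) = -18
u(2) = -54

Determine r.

Consecutive ratio: -18/(-6) = 3, and -54/(-18) = 3, so r = 3.
Then A·3^0 = -6 gives A = -6, and u(t) = -6·3^t.

3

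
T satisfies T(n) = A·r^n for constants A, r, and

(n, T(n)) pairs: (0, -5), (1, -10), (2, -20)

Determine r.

Consecutive ratio: -10/(-5) = 2, and -20/(-10) = 2, so r = 2.
Then A·2^0 = -5 gives A = -5, and T(n) = -5·2^n.

2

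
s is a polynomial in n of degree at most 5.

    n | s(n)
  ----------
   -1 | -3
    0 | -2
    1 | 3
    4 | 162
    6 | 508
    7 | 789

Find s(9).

1627

Write s(n) = an^5 + bn^4 + cn³ + dn² + en + p; the 6 given values yield a linear system in the 6 coefficients.
Solving, the top 2 coefficients vanish, and s(n) = 2n³ + 2n² + n - 2.
Then s(9) = 1627.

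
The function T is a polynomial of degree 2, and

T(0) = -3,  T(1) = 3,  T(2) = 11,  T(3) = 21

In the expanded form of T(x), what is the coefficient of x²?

1

First differences: 6, 8, 10. Second differences: 2, 2.
Level-2 differences are constant, so T has degree 2.
Fitting a degree-2 polynomial gives T(x) = x² + 5x - 3.
The coefficient of x² is 1.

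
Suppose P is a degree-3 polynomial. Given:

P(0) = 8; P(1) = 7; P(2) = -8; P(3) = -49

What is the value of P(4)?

-128

Write P(t) = at³ + bt² + ct + d; the 4 given values yield a linear system in the 4 coefficients.
Solving, P(t) = -2t³ - t² + 2t + 8.
Then P(4) = -128.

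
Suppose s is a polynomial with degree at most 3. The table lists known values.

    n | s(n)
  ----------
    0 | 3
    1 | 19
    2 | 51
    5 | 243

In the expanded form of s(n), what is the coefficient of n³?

Write s(n) = an³ + bn² + cn + d; the 4 given values yield a linear system in the 4 coefficients.
Solving, the leading coefficient vanishes, and s(n) = 8n² + 8n + 3.
The coefficient of n³ is 0.

0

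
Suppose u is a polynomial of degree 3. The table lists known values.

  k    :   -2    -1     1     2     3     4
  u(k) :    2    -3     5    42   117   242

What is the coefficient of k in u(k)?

2

Write u(k) = ak³ + bk² + ck + d; the 6 given values yield a linear system in the 4 coefficients.
Solving, u(k) = 2k³ + 7k² + 2k - 6.
The coefficient of k is 2.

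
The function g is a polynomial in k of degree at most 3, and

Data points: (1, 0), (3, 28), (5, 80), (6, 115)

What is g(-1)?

-4

Write g(k) = ak³ + bk² + ck + d; the 4 given values yield a linear system in the 4 coefficients.
Solving, the leading coefficient vanishes, and g(k) = 3k² + 2k - 5.
Then g(-1) = -4.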